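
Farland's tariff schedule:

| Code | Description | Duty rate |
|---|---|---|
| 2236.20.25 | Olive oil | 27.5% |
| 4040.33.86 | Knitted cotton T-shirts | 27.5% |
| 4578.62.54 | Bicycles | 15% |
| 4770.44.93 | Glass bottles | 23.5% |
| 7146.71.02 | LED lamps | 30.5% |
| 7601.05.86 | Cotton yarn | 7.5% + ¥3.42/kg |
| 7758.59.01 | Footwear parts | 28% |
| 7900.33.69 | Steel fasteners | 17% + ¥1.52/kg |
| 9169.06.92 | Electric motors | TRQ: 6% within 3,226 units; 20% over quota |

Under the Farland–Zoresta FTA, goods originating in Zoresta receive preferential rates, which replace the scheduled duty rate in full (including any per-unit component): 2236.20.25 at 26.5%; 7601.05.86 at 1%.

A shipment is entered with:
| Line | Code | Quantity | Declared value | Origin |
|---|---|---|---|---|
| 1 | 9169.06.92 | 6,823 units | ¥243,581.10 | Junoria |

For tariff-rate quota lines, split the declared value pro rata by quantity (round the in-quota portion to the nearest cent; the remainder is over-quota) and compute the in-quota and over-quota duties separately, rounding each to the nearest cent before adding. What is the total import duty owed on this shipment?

Line 1 (9169.06.92, Junoria, 6,823 units, ¥243,581.10):
Code 9169.06.92 is under a tariff-rate quota (threshold 3,226 units). In-quota: 3,226 units at 6%; over-quota: 3,597 units at 20%.
Pro-rata value split: in-quota = ¥243,581.10 × 3,226/6,823 = ¥115,168.20; over-quota = ¥243,581.10 − ¥115,168.20 = ¥128,412.90.
In-quota duty = ¥115,168.20 × 6% = ¥6,910.09. Over-quota duty = ¥128,412.90 × 20% = ¥25,682.58.
Line duty = ¥6,910.09 + ¥25,682.58 = ¥32,592.67.

¥32,592.67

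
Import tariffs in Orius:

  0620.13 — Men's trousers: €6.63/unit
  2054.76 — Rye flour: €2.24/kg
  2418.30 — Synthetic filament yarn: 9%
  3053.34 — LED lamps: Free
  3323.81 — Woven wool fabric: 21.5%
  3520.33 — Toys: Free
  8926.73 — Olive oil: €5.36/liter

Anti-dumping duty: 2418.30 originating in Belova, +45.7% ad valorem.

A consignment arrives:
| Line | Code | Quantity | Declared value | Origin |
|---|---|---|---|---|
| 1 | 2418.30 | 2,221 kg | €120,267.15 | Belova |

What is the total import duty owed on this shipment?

Line 1 (2418.30, Belova, 2,221 kg, €120,267.15):
Base rate for 2418.30 is 9%.
Additional duty on 2418.30 from Belova: +45.7%. Applied ad valorem rate: 9% + 45.7% = 54.7%.
Duty = €120,267.15 × 54.7% = €65,786.13.

€65,786.13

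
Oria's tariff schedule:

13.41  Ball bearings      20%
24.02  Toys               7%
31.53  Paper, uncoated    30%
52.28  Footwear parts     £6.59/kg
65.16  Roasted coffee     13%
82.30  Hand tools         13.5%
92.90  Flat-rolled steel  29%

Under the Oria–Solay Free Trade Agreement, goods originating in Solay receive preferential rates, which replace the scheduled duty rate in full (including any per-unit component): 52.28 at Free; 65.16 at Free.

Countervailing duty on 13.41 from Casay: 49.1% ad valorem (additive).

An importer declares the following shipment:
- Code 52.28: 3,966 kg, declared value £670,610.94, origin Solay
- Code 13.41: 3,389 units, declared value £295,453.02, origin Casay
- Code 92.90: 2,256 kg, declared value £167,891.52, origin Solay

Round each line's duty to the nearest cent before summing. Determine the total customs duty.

£252,846.58

Line 1 (52.28, Solay, 3,966 kg, £670,610.94):
Base rate for 52.28 is £6.59/kg.
Origin Solay qualifies under the Oria–Solay agreement and 52.28 is covered: preferential rate Free applies instead.
Duty = £670,610.94 × 0% = £0.00.
Line 2 (13.41, Casay, 3,389 units, £295,453.02):
Base rate for 13.41 is 20%.
Additional duty on 13.41 from Casay: +49.1%. Applied ad valorem rate: 20% + 49.1% = 69.1%.
Duty = £295,453.02 × 69.1% = £204,158.04.
Line 3 (92.90, Solay, 2,256 kg, £167,891.52):
Base rate for 92.90 is 29%.
Origin Solay is the FTA partner but 92.90 is not on the preference list; base rate stands.
Duty = £167,891.52 × 29% = £48,688.54.
Total = £0.00 + £204,158.04 + £48,688.54 = £252,846.58.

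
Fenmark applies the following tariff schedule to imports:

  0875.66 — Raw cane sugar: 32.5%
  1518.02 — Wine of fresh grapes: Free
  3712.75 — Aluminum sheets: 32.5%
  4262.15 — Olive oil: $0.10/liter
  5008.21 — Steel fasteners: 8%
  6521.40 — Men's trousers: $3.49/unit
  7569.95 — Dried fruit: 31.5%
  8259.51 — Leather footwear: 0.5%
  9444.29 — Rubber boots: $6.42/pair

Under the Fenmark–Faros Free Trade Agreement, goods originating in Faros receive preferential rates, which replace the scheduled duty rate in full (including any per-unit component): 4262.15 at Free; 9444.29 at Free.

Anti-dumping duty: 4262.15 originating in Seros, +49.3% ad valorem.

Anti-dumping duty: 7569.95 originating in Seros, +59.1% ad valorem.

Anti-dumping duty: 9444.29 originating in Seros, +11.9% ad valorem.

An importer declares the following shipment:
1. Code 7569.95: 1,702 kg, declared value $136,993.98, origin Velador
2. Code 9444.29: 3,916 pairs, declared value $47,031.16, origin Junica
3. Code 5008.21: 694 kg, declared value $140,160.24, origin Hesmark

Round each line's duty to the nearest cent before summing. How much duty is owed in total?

Line 1 (7569.95, Velador, 1,702 kg, $136,993.98):
Base rate for 7569.95 is 31.5%.
The additional-duty order on 7569.95 targets Seros, not Velador; it does not apply.
Duty = $136,993.98 × 31.5% = $43,153.10.
Line 2 (9444.29, Junica, 3,916 pairs, $47,031.16):
Base rate for 9444.29 is $6.42/pair.
9444.29 has an FTA preferential rate, but origin Junica is not Faros; base rate stands.
The additional-duty order on 9444.29 targets Seros, not Junica; it does not apply.
Duty = 3,916 × $6.42 = $25,140.72.
Line 3 (5008.21, Hesmark, 694 kg, $140,160.24):
Base rate for 5008.21 is 8%.
Duty = $140,160.24 × 8% = $11,212.82.
Total = $43,153.10 + $25,140.72 + $11,212.82 = $79,506.64.

$79,506.64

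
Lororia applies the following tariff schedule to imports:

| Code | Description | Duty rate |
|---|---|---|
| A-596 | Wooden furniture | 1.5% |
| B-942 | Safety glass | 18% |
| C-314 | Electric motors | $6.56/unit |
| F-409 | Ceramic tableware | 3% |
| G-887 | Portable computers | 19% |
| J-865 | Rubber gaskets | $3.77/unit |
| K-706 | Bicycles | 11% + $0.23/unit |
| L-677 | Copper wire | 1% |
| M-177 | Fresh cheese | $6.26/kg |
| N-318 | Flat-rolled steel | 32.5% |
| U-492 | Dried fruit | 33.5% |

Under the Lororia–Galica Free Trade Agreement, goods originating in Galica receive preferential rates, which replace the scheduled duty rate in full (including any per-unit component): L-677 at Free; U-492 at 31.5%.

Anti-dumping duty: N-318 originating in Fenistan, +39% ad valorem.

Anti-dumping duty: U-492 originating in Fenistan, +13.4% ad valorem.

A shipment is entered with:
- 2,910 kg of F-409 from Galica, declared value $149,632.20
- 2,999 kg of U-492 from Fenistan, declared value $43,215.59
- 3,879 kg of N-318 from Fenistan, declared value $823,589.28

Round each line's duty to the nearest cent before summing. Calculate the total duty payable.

Line 1 (F-409, Galica, 2,910 kg, $149,632.20):
Base rate for F-409 is 3%.
Origin Galica is the FTA partner but F-409 is not on the preference list; base rate stands.
Duty = $149,632.20 × 3% = $4,488.97.
Line 2 (U-492, Fenistan, 2,999 kg, $43,215.59):
Base rate for U-492 is 33.5%.
U-492 has an FTA preferential rate, but origin Fenistan is not Galica; base rate stands.
Additional duty on U-492 from Fenistan: +13.4%. Applied ad valorem rate: 33.5% + 13.4% = 46.9%.
Duty = $43,215.59 × 46.9% = $20,268.11.
Line 3 (N-318, Fenistan, 3,879 kg, $823,589.28):
Base rate for N-318 is 32.5%.
Additional duty on N-318 from Fenistan: +39%. Applied ad valorem rate: 32.5% + 39% = 71.5%.
Duty = $823,589.28 × 71.5% = $588,866.34.
Total = $4,488.97 + $20,268.11 + $588,866.34 = $613,623.42.

$613,623.42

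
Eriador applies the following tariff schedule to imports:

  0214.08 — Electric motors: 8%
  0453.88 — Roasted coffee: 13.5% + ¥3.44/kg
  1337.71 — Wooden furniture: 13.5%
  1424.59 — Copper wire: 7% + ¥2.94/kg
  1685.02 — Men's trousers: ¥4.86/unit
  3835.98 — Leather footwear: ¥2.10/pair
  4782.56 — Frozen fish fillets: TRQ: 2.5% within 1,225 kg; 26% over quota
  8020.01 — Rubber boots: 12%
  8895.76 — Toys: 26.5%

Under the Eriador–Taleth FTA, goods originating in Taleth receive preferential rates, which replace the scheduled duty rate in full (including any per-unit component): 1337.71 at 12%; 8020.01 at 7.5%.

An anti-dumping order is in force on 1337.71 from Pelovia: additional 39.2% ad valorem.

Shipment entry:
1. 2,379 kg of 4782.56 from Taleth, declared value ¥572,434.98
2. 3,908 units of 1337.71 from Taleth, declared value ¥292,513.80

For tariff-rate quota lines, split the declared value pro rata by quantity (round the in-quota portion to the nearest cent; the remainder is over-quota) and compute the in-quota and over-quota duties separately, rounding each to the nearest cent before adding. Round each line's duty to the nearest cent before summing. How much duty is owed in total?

¥114,666.27

Line 1 (4782.56, Taleth, 2,379 kg, ¥572,434.98):
Code 4782.56 is under a tariff-rate quota (threshold 1,225 kg). In-quota: 1,225 kg at 2.5%; over-quota: 1,154 kg at 26%.
Pro-rata value split: in-quota = ¥572,434.98 × 1,225/2,379 = ¥294,759.50; over-quota = ¥572,434.98 − ¥294,759.50 = ¥277,675.48.
In-quota duty = ¥294,759.50 × 2.5% = ¥7,368.99. Over-quota duty = ¥277,675.48 × 26% = ¥72,195.62.
Line duty = ¥7,368.99 + ¥72,195.62 = ¥79,564.61.
Line 2 (1337.71, Taleth, 3,908 units, ¥292,513.80):
Base rate for 1337.71 is 13.5%.
Origin Taleth qualifies under the Eriador–Taleth agreement and 1337.71 is covered: preferential rate 12% applies instead.
The additional-duty order on 1337.71 targets Pelovia, not Taleth; it does not apply.
Duty = ¥292,513.80 × 12% = ¥35,101.66.
Total = ¥79,564.61 + ¥35,101.66 = ¥114,666.27.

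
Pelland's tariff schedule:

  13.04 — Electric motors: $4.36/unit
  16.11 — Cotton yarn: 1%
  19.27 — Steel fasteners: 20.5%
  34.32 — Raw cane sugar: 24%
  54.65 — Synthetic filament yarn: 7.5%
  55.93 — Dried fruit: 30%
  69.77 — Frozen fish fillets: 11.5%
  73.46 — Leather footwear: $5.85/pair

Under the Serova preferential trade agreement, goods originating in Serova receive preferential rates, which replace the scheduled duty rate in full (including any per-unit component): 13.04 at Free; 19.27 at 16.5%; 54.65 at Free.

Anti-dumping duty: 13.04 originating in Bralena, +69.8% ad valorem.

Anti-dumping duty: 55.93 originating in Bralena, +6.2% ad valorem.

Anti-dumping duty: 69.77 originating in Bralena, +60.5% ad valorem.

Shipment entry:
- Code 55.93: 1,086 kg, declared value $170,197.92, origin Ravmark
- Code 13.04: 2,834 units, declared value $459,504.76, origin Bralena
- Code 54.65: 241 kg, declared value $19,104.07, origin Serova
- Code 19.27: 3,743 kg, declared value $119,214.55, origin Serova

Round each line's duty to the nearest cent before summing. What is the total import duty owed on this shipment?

Line 1 (55.93, Ravmark, 1,086 kg, $170,197.92):
Base rate for 55.93 is 30%.
The additional-duty order on 55.93 targets Bralena, not Ravmark; it does not apply.
Duty = $170,197.92 × 30% = $51,059.38.
Line 2 (13.04, Bralena, 2,834 units, $459,504.76):
Base rate for 13.04 is $4.36/unit.
13.04 has an FTA preferential rate, but origin Bralena is not Serova; base rate stands.
Additional duty on 13.04 from Bralena: +69.8% ad valorem. Applied ad valorem rate = 69.8%.
Duty = $459,504.76 × 69.8% + 2,834 × $4.36 = $333,090.56.
Line 3 (54.65, Serova, 241 kg, $19,104.07):
Base rate for 54.65 is 7.5%.
Origin Serova qualifies under the Pelland–Serova agreement and 54.65 is covered: preferential rate Free applies instead.
Duty = $19,104.07 × 0% = $0.00.
Line 4 (19.27, Serova, 3,743 kg, $119,214.55):
Base rate for 19.27 is 20.5%.
Origin Serova qualifies under the Pelland–Serova agreement and 19.27 is covered: preferential rate 16.5% applies instead.
Duty = $119,214.55 × 16.5% = $19,670.40.
Total = $51,059.38 + $333,090.56 + $0.00 + $19,670.40 = $403,820.34.

$403,820.34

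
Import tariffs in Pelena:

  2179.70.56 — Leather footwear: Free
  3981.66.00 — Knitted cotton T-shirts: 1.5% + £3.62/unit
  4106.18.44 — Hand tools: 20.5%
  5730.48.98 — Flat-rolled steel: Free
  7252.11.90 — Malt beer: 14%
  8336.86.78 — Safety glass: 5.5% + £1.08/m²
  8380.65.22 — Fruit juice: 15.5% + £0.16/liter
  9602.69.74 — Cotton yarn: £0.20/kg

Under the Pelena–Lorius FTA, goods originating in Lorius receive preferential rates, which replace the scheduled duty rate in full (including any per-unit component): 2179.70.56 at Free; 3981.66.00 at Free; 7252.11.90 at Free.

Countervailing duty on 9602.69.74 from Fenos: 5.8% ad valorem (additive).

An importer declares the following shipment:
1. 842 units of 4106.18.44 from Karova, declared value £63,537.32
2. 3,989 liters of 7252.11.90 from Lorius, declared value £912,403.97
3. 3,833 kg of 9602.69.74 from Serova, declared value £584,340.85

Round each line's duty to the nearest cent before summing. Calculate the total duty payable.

Line 1 (4106.18.44, Karova, 842 units, £63,537.32):
Base rate for 4106.18.44 is 20.5%.
Duty = £63,537.32 × 20.5% = £13,025.15.
Line 2 (7252.11.90, Lorius, 3,989 liters, £912,403.97):
Base rate for 7252.11.90 is 14%.
Origin Lorius qualifies under the Pelena–Lorius agreement and 7252.11.90 is covered: preferential rate Free applies instead.
Duty = £912,403.97 × 0% = £0.00.
Line 3 (9602.69.74, Serova, 3,833 kg, £584,340.85):
Base rate for 9602.69.74 is £0.20/kg.
The additional-duty order on 9602.69.74 targets Fenos, not Serova; it does not apply.
Duty = 3,833 × £0.20 = £766.60.
Total = £13,025.15 + £0.00 + £766.60 = £13,791.75.

£13,791.75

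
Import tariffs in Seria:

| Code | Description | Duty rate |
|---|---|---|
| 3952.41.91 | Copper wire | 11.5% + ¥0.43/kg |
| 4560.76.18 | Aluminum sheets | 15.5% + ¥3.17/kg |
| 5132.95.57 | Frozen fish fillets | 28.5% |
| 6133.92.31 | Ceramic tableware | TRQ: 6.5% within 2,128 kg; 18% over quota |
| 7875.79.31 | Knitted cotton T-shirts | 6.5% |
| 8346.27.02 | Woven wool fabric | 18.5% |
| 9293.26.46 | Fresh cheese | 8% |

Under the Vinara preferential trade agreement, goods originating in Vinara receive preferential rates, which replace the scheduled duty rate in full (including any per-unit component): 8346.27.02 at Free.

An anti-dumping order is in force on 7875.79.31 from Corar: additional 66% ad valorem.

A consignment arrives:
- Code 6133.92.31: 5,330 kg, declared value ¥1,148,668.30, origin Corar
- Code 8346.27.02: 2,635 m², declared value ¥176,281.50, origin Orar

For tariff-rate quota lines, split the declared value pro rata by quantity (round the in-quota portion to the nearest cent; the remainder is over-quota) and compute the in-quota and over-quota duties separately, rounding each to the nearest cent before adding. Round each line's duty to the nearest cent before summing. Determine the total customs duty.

Line 1 (6133.92.31, Corar, 5,330 kg, ¥1,148,668.30):
Code 6133.92.31 is under a tariff-rate quota (threshold 2,128 kg). In-quota: 2,128 kg at 6.5%; over-quota: 3,202 kg at 18%.
Pro-rata value split: in-quota = ¥1,148,668.30 × 2,128/5,330 = ¥458,605.28; over-quota = ¥1,148,668.30 − ¥458,605.28 = ¥690,063.02.
In-quota duty = ¥458,605.28 × 6.5% = ¥29,809.34. Over-quota duty = ¥690,063.02 × 18% = ¥124,211.34.
Line duty = ¥29,809.34 + ¥124,211.34 = ¥154,020.68.
Line 2 (8346.27.02, Orar, 2,635 m², ¥176,281.50):
Base rate for 8346.27.02 is 18.5%.
8346.27.02 has an FTA preferential rate, but origin Orar is not Vinara; base rate stands.
Duty = ¥176,281.50 × 18.5% = ¥32,612.08.
Total = ¥154,020.68 + ¥32,612.08 = ¥186,632.76.

¥186,632.76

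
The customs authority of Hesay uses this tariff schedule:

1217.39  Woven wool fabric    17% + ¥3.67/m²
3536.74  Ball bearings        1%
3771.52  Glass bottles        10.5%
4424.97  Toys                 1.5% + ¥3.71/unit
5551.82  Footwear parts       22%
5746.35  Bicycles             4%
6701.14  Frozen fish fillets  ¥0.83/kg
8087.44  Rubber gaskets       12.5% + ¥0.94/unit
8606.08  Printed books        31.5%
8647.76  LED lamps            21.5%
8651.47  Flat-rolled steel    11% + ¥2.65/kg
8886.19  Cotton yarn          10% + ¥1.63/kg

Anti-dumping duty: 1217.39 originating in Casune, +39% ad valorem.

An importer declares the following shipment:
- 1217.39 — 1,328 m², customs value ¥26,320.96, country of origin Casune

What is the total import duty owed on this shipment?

Line 1 (1217.39, Casune, 1,328 m², ¥26,320.96):
Base rate for 1217.39 is 17% + ¥3.67/m².
Additional duty on 1217.39 from Casune: +39%. Applied ad valorem rate: 17% + 39% = 56%.
Duty = ¥26,320.96 × 56% + 1,328 × ¥3.67 = ¥19,613.50.

¥19,613.50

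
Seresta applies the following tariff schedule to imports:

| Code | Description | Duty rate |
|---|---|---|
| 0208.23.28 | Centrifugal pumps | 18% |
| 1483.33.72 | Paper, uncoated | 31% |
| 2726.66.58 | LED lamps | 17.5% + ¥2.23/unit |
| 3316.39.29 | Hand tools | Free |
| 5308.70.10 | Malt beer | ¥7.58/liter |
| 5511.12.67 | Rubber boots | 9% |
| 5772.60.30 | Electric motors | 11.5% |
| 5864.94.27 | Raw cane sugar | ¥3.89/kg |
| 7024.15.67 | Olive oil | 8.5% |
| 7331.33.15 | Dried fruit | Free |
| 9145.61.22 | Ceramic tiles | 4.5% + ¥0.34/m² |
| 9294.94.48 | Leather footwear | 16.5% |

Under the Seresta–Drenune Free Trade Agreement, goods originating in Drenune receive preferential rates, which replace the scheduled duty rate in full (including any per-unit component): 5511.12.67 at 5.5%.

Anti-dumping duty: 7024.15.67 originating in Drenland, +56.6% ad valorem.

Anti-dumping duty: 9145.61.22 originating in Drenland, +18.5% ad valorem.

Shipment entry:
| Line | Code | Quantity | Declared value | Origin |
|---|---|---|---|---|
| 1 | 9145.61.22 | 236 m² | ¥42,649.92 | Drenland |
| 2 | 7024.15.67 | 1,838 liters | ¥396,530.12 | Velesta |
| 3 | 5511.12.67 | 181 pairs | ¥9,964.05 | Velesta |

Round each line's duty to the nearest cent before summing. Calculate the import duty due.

¥44,491.54

Line 1 (9145.61.22, Drenland, 236 m², ¥42,649.92):
Base rate for 9145.61.22 is 4.5% + ¥0.34/m².
Additional duty on 9145.61.22 from Drenland: +18.5%. Applied ad valorem rate: 4.5% + 18.5% = 23%.
Duty = ¥42,649.92 × 23% + 236 × ¥0.34 = ¥9,889.72.
Line 2 (7024.15.67, Velesta, 1,838 liters, ¥396,530.12):
Base rate for 7024.15.67 is 8.5%.
The additional-duty order on 7024.15.67 targets Drenland, not Velesta; it does not apply.
Duty = ¥396,530.12 × 8.5% = ¥33,705.06.
Line 3 (5511.12.67, Velesta, 181 pairs, ¥9,964.05):
Base rate for 5511.12.67 is 9%.
5511.12.67 has an FTA preferential rate, but origin Velesta is not Drenune; base rate stands.
Duty = ¥9,964.05 × 9% = ¥896.76.
Total = ¥9,889.72 + ¥33,705.06 + ¥896.76 = ¥44,491.54.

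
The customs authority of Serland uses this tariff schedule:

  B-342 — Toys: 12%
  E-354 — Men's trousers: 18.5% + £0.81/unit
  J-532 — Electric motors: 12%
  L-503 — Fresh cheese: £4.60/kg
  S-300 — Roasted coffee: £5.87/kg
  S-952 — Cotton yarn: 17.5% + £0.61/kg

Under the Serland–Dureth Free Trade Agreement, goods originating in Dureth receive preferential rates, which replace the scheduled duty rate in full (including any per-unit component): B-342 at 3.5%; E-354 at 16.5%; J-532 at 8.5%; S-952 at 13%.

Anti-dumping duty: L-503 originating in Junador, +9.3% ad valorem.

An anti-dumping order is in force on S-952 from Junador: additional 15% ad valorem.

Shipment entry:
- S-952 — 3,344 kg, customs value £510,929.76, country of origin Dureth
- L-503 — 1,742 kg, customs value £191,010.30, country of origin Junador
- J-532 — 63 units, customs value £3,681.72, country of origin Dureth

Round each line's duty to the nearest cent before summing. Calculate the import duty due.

£92,510.98

Line 1 (S-952, Dureth, 3,344 kg, £510,929.76):
Base rate for S-952 is 17.5% + £0.61/kg.
Origin Dureth qualifies under the Serland–Dureth agreement and S-952 is covered: preferential rate 13% applies instead.
The additional-duty order on S-952 targets Junador, not Dureth; it does not apply.
Duty = £510,929.76 × 13% = £66,420.87.
Line 2 (L-503, Junador, 1,742 kg, £191,010.30):
Base rate for L-503 is £4.60/kg.
Additional duty on L-503 from Junador: +9.3% ad valorem. Applied ad valorem rate = 9.3%.
Duty = £191,010.30 × 9.3% + 1,742 × £4.60 = £25,777.16.
Line 3 (J-532, Dureth, 63 units, £3,681.72):
Base rate for J-532 is 12%.
Origin Dureth qualifies under the Serland–Dureth agreement and J-532 is covered: preferential rate 8.5% applies instead.
Duty = £3,681.72 × 8.5% = £312.95.
Total = £66,420.87 + £25,777.16 + £312.95 = £92,510.98.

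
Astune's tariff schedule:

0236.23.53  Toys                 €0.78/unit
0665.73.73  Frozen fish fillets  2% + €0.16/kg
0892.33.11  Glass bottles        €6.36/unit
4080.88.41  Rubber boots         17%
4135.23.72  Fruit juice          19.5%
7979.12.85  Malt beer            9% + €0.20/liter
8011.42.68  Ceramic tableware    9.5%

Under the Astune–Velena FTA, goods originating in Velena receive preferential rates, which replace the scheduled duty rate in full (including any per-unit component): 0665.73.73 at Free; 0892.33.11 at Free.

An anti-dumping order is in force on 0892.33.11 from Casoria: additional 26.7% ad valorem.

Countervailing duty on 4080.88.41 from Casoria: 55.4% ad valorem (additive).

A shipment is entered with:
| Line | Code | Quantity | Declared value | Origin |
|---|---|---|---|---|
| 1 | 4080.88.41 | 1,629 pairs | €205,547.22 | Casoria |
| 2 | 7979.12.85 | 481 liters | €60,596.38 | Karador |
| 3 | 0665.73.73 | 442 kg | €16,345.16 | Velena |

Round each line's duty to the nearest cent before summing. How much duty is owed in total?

Line 1 (4080.88.41, Casoria, 1,629 pairs, €205,547.22):
Base rate for 4080.88.41 is 17%.
Additional duty on 4080.88.41 from Casoria: +55.4%. Applied ad valorem rate: 17% + 55.4% = 72.4%.
Duty = €205,547.22 × 72.4% = €148,816.19.
Line 2 (7979.12.85, Karador, 481 liters, €60,596.38):
Base rate for 7979.12.85 is 9% + €0.20/liter.
Duty = €60,596.38 × 9% + 481 × €0.20 = €5,549.87.
Line 3 (0665.73.73, Velena, 442 kg, €16,345.16):
Base rate for 0665.73.73 is 2% + €0.16/kg.
Origin Velena qualifies under the Astune–Velena agreement and 0665.73.73 is covered: preferential rate Free applies instead.
Duty = €16,345.16 × 0% = €0.00.
Total = €148,816.19 + €5,549.87 + €0.00 = €154,366.06.

€154,366.06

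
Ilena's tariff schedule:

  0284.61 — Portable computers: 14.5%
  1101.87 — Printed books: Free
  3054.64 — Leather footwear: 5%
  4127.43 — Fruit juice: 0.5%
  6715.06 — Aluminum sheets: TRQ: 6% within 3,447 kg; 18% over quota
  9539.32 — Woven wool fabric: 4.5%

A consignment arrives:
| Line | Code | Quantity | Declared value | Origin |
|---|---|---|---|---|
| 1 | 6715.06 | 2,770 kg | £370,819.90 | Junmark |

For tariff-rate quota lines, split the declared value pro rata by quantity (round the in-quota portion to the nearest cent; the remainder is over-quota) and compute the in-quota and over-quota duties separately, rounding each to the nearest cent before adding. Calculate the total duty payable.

£22,249.19

Line 1 (6715.06, Junmark, 2,770 kg, £370,819.90):
Code 6715.06 is under a tariff-rate quota (threshold 3,447 kg). Quantity 2,770 kg is within the quota, so the in-quota rate 6% applies to the full value.
Duty = £370,819.90 × 6% = £22,249.19.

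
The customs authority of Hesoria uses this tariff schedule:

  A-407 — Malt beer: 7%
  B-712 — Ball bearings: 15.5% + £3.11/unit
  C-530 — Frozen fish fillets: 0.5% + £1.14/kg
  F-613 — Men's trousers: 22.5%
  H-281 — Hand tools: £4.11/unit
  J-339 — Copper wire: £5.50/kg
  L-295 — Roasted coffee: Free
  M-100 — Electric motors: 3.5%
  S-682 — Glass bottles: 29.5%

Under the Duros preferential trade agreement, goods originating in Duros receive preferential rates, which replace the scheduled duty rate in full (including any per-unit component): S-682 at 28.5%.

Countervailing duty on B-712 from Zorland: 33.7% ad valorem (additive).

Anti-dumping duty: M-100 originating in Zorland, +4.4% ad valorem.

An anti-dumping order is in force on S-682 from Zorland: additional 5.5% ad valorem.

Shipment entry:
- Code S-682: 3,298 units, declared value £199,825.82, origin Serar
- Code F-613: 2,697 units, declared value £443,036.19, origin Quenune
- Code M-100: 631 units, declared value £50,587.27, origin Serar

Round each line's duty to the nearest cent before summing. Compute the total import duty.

Line 1 (S-682, Serar, 3,298 units, £199,825.82):
Base rate for S-682 is 29.5%.
S-682 has an FTA preferential rate, but origin Serar is not Duros; base rate stands.
The additional-duty order on S-682 targets Zorland, not Serar; it does not apply.
Duty = £199,825.82 × 29.5% = £58,948.62.
Line 2 (F-613, Quenune, 2,697 units, £443,036.19):
Base rate for F-613 is 22.5%.
Duty = £443,036.19 × 22.5% = £99,683.14.
Line 3 (M-100, Serar, 631 units, £50,587.27):
Base rate for M-100 is 3.5%.
The additional-duty order on M-100 targets Zorland, not Serar; it does not apply.
Duty = £50,587.27 × 3.5% = £1,770.55.
Total = £58,948.62 + £99,683.14 + £1,770.55 = £160,402.31.

£160,402.31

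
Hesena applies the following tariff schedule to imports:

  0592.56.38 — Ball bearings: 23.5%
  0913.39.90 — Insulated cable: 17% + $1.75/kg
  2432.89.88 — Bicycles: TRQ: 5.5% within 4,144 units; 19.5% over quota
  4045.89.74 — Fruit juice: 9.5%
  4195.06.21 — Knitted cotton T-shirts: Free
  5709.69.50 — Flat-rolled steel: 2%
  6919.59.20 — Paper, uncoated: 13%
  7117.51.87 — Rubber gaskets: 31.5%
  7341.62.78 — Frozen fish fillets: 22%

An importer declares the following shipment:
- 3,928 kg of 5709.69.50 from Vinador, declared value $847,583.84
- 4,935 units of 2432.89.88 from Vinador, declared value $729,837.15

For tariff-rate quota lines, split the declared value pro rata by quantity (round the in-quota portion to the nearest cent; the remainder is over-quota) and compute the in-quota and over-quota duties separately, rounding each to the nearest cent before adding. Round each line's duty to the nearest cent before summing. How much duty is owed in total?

Line 1 (5709.69.50, Vinador, 3,928 kg, $847,583.84):
Base rate for 5709.69.50 is 2%.
Duty = $847,583.84 × 2% = $16,951.68.
Line 2 (2432.89.88, Vinador, 4,935 units, $729,837.15):
Code 2432.89.88 is under a tariff-rate quota (threshold 4,144 units). In-quota: 4,144 units at 5.5%; over-quota: 791 units at 19.5%.
Pro-rata value split: in-quota = $729,837.15 × 4,144/4,935 = $612,856.16; over-quota = $729,837.15 − $612,856.16 = $116,980.99.
In-quota duty = $612,856.16 × 5.5% = $33,707.09. Over-quota duty = $116,980.99 × 19.5% = $22,811.29.
Line duty = $33,707.09 + $22,811.29 = $56,518.38.
Total = $16,951.68 + $56,518.38 = $73,470.06.

$73,470.06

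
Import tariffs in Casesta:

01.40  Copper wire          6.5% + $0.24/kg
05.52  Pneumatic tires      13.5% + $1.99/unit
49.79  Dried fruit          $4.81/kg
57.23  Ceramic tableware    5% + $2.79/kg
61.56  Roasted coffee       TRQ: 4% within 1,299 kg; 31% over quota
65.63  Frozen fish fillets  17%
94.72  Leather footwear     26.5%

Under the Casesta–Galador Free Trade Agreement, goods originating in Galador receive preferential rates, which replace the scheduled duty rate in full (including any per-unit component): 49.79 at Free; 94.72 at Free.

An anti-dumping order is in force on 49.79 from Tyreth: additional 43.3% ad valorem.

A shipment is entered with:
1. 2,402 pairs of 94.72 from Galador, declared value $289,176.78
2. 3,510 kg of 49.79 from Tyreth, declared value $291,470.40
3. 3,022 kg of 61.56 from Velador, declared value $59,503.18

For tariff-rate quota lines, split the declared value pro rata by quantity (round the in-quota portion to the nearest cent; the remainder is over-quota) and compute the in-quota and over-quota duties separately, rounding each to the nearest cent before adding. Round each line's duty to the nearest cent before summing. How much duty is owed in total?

Line 1 (94.72, Galador, 2,402 pairs, $289,176.78):
Base rate for 94.72 is 26.5%.
Origin Galador qualifies under the Casesta–Galador agreement and 94.72 is covered: preferential rate Free applies instead.
Duty = $289,176.78 × 0% = $0.00.
Line 2 (49.79, Tyreth, 3,510 kg, $291,470.40):
Base rate for 49.79 is $4.81/kg.
49.79 has an FTA preferential rate, but origin Tyreth is not Galador; base rate stands.
Additional duty on 49.79 from Tyreth: +43.3% ad valorem. Applied ad valorem rate = 43.3%.
Duty = $291,470.40 × 43.3% + 3,510 × $4.81 = $143,089.78.
Line 3 (61.56, Velador, 3,022 kg, $59,503.18):
Code 61.56 is under a tariff-rate quota (threshold 1,299 kg). In-quota: 1,299 kg at 4%; over-quota: 1,723 kg at 31%.
Pro-rata value split: in-quota = $59,503.18 × 1,299/3,022 = $25,577.31; over-quota = $59,503.18 − $25,577.31 = $33,925.87.
In-quota duty = $25,577.31 × 4% = $1,023.09. Over-quota duty = $33,925.87 × 31% = $10,517.02.
Line duty = $1,023.09 + $10,517.02 = $11,540.11.
Total = $0.00 + $143,089.78 + $11,540.11 = $154,629.89.

$154,629.89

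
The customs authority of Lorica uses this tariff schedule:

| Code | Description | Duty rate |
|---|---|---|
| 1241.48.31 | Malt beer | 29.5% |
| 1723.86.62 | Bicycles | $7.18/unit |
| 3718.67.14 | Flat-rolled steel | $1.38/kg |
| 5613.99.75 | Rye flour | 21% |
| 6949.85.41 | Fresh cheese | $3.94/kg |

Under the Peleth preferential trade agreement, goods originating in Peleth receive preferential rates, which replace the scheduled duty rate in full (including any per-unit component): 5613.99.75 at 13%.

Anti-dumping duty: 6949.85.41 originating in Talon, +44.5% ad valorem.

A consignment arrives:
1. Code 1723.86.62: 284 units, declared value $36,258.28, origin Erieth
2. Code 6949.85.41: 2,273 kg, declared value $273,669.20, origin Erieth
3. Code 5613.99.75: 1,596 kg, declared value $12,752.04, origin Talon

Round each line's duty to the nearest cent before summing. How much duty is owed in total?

$13,672.67

Line 1 (1723.86.62, Erieth, 284 units, $36,258.28):
Base rate for 1723.86.62 is $7.18/unit.
Duty = 284 × $7.18 = $2,039.12.
Line 2 (6949.85.41, Erieth, 2,273 kg, $273,669.20):
Base rate for 6949.85.41 is $3.94/kg.
The additional-duty order on 6949.85.41 targets Talon, not Erieth; it does not apply.
Duty = 2,273 × $3.94 = $8,955.62.
Line 3 (5613.99.75, Talon, 1,596 kg, $12,752.04):
Base rate for 5613.99.75 is 21%.
5613.99.75 has an FTA preferential rate, but origin Talon is not Peleth; base rate stands.
Duty = $12,752.04 × 21% = $2,677.93.
Total = $2,039.12 + $8,955.62 + $2,677.93 = $13,672.67.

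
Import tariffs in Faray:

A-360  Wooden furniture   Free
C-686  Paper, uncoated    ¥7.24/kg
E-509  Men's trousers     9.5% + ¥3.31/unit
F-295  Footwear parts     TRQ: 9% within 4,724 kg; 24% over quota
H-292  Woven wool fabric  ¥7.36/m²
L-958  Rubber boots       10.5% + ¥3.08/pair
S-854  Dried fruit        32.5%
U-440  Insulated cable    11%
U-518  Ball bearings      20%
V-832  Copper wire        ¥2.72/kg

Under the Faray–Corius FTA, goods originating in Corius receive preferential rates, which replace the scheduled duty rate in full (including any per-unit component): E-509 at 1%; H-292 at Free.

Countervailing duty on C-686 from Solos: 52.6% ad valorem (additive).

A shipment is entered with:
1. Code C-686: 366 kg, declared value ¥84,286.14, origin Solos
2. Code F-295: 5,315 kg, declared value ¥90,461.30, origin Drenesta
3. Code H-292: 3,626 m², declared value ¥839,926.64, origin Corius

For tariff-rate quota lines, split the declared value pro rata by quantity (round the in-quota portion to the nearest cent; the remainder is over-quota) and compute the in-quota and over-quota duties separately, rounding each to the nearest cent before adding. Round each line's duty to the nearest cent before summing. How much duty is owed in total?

Line 1 (C-686, Solos, 366 kg, ¥84,286.14):
Base rate for C-686 is ¥7.24/kg.
Additional duty on C-686 from Solos: +52.6% ad valorem. Applied ad valorem rate = 52.6%.
Duty = ¥84,286.14 × 52.6% + 366 × ¥7.24 = ¥46,984.35.
Line 2 (F-295, Drenesta, 5,315 kg, ¥90,461.30):
Code F-295 is under a tariff-rate quota (threshold 4,724 kg). In-quota: 4,724 kg at 9%; over-quota: 591 kg at 24%.
Pro-rata value split: in-quota = ¥90,461.30 × 4,724/5,315 = ¥80,402.48; over-quota = ¥90,461.30 − ¥80,402.48 = ¥10,058.82.
In-quota duty = ¥80,402.48 × 9% = ¥7,236.22. Over-quota duty = ¥10,058.82 × 24% = ¥2,414.12.
Line duty = ¥7,236.22 + ¥2,414.12 = ¥9,650.34.
Line 3 (H-292, Corius, 3,626 m², ¥839,926.64):
Base rate for H-292 is ¥7.36/m².
Origin Corius qualifies under the Faray–Corius agreement and H-292 is covered: preferential rate Free applies instead.
Duty = ¥839,926.64 × 0% = ¥0.00.
Total = ¥46,984.35 + ¥9,650.34 + ¥0.00 = ¥56,634.69.

¥56,634.69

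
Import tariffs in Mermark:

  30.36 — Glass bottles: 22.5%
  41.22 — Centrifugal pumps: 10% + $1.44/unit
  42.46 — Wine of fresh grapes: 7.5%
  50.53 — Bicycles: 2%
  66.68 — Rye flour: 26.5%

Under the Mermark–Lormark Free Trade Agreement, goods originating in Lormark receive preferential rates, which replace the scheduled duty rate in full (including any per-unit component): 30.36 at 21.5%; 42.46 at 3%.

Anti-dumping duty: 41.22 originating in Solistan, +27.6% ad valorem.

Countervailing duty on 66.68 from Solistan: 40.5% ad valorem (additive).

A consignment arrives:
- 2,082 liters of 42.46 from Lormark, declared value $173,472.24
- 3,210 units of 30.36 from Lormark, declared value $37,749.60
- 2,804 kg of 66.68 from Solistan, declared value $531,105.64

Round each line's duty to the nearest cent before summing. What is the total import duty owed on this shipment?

Line 1 (42.46, Lormark, 2,082 liters, $173,472.24):
Base rate for 42.46 is 7.5%.
Origin Lormark qualifies under the Mermark–Lormark agreement and 42.46 is covered: preferential rate 3% applies instead.
Duty = $173,472.24 × 3% = $5,204.17.
Line 2 (30.36, Lormark, 3,210 units, $37,749.60):
Base rate for 30.36 is 22.5%.
Origin Lormark qualifies under the Mermark–Lormark agreement and 30.36 is covered: preferential rate 21.5% applies instead.
Duty = $37,749.60 × 21.5% = $8,116.16.
Line 3 (66.68, Solistan, 2,804 kg, $531,105.64):
Base rate for 66.68 is 26.5%.
Additional duty on 66.68 from Solistan: +40.5%. Applied ad valorem rate: 26.5% + 40.5% = 67%.
Duty = $531,105.64 × 67% = $355,840.78.
Total = $5,204.17 + $8,116.16 + $355,840.78 = $369,161.11.

$369,161.11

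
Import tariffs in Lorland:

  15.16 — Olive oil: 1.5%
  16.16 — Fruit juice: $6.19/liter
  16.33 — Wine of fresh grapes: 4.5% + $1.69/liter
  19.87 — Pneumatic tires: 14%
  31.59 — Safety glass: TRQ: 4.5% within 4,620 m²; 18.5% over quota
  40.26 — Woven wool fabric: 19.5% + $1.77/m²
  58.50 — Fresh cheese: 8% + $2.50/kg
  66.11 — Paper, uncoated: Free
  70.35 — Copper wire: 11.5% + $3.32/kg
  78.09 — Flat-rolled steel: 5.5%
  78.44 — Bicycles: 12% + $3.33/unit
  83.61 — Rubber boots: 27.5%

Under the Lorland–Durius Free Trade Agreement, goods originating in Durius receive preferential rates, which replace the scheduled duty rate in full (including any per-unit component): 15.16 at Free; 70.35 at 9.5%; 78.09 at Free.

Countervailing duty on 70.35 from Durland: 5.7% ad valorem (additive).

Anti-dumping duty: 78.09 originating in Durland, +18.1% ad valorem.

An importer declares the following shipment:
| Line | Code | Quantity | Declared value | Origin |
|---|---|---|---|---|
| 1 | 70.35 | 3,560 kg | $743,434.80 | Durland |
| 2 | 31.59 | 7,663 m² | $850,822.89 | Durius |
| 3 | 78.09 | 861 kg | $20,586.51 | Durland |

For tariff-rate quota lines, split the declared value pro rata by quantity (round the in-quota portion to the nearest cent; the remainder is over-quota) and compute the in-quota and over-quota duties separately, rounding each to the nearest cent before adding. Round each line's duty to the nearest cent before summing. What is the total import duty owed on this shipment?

$230,136.44

Line 1 (70.35, Durland, 3,560 kg, $743,434.80):
Base rate for 70.35 is 11.5% + $3.32/kg.
70.35 has an FTA preferential rate, but origin Durland is not Durius; base rate stands.
Additional duty on 70.35 from Durland: +5.7%. Applied ad valorem rate: 11.5% + 5.7% = 17.2%.
Duty = $743,434.80 × 17.2% + 3,560 × $3.32 = $139,689.99.
Line 2 (31.59, Durius, 7,663 m², $850,822.89):
Code 31.59 is under a tariff-rate quota (threshold 4,620 m²). In-quota: 4,620 m² at 4.5%; over-quota: 3,043 m² at 18.5%.
Pro-rata value split: in-quota = $850,822.89 × 4,620/7,663 = $512,958.60; over-quota = $850,822.89 − $512,958.60 = $337,864.29.
In-quota duty = $512,958.60 × 4.5% = $23,083.14. Over-quota duty = $337,864.29 × 18.5% = $62,504.89.
Line duty = $23,083.14 + $62,504.89 = $85,588.03.
Line 3 (78.09, Durland, 861 kg, $20,586.51):
Base rate for 78.09 is 5.5%.
78.09 has an FTA preferential rate, but origin Durland is not Durius; base rate stands.
Additional duty on 78.09 from Durland: +18.1%. Applied ad valorem rate: 5.5% + 18.1% = 23.6%.
Duty = $20,586.51 × 23.6% = $4,858.42.
Total = $139,689.99 + $85,588.03 + $4,858.42 = $230,136.44.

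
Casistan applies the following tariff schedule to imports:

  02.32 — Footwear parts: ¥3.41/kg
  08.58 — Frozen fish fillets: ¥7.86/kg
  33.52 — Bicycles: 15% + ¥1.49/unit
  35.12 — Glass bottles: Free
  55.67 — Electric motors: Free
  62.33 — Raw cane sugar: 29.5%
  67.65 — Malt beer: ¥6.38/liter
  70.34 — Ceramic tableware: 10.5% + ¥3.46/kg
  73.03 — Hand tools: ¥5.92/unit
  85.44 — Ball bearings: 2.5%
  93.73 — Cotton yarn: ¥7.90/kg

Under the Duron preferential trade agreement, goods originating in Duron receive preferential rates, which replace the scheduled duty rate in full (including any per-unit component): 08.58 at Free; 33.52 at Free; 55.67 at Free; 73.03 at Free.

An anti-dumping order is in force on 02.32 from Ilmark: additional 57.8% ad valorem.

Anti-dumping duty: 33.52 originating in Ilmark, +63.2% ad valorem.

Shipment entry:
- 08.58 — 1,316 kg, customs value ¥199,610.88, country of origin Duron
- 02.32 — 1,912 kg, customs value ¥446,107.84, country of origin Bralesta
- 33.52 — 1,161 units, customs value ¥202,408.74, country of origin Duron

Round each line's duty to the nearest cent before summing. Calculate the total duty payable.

Line 1 (08.58, Duron, 1,316 kg, ¥199,610.88):
Base rate for 08.58 is ¥7.86/kg.
Origin Duron qualifies under the Casistan–Duron agreement and 08.58 is covered: preferential rate Free applies instead.
Duty = ¥199,610.88 × 0% = ¥0.00.
Line 2 (02.32, Bralesta, 1,912 kg, ¥446,107.84):
Base rate for 02.32 is ¥3.41/kg.
The additional-duty order on 02.32 targets Ilmark, not Bralesta; it does not apply.
Duty = 1,912 × ¥3.41 = ¥6,519.92.
Line 3 (33.52, Duron, 1,161 units, ¥202,408.74):
Base rate for 33.52 is 15% + ¥1.49/unit.
Origin Duron qualifies under the Casistan–Duron agreement and 33.52 is covered: preferential rate Free applies instead.
The additional-duty order on 33.52 targets Ilmark, not Duron; it does not apply.
Duty = ¥202,408.74 × 0% = ¥0.00.
Total = ¥0.00 + ¥6,519.92 + ¥0.00 = ¥6,519.92.

¥6,519.92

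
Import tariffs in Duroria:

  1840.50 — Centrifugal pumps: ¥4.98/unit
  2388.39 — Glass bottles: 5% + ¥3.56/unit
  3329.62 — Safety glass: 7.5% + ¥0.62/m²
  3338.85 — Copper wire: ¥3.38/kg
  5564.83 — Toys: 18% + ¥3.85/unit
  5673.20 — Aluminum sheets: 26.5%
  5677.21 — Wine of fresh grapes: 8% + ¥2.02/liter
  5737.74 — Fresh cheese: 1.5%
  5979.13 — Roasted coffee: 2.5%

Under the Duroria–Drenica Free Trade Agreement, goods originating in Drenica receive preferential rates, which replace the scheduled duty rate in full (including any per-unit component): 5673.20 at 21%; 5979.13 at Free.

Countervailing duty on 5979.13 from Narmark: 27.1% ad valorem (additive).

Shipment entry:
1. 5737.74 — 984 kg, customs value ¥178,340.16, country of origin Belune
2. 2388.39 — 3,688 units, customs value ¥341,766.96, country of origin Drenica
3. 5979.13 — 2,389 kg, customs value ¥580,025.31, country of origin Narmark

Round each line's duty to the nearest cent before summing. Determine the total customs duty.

¥204,580.22

Line 1 (5737.74, Belune, 984 kg, ¥178,340.16):
Base rate for 5737.74 is 1.5%.
Duty = ¥178,340.16 × 1.5% = ¥2,675.10.
Line 2 (2388.39, Drenica, 3,688 units, ¥341,766.96):
Base rate for 2388.39 is 5% + ¥3.56/unit.
Origin Drenica is the FTA partner but 2388.39 is not on the preference list; base rate stands.
Duty = ¥341,766.96 × 5% + 3,688 × ¥3.56 = ¥30,217.63.
Line 3 (5979.13, Narmark, 2,389 kg, ¥580,025.31):
Base rate for 5979.13 is 2.5%.
5979.13 has an FTA preferential rate, but origin Narmark is not Drenica; base rate stands.
Additional duty on 5979.13 from Narmark: +27.1%. Applied ad valorem rate: 2.5% + 27.1% = 29.6%.
Duty = ¥580,025.31 × 29.6% = ¥171,687.49.
Total = ¥2,675.10 + ¥30,217.63 + ¥171,687.49 = ¥204,580.22.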